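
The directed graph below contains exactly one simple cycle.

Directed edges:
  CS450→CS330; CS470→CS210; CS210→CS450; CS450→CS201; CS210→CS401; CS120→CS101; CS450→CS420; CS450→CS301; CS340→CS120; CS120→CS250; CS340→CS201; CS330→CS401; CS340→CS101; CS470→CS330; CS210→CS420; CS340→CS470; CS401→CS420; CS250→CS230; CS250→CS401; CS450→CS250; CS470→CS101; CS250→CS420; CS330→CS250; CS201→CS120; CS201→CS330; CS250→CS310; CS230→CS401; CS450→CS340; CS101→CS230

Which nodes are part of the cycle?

CS210, CS340, CS450, CS470

DFS with gray/black marking from CS450:
CS450 gray
  CS250 gray
    CS401 gray
      CS420 gray
      CS420 black
    CS401 black
    CS310 gray
    CS310 black
    CS230 gray
      CS230→CS401: CS401 black — skip
    CS230 black
    CS250→CS420: CS420 black — skip
  CS250 black
  CS201 gray
    CS120 gray
      CS120→CS250: CS250 black — skip
      CS101 gray
        CS101→CS230: CS230 black — skip
      CS101 black
    CS120 black
    CS330 gray
      CS330→CS401: CS401 black — skip
      CS330→CS250: CS250 black — skip
    CS330 black
  CS201 black
  CS450→CS420: CS420 black — skip
  CS340 gray
    CS340→CS201: CS201 black — skip
    CS340→CS120: CS120 black — skip
    CS340→CS101: CS101 black — skip
    CS470 gray
      CS470→CS330: CS330 black — skip
      CS210 gray
        CS210→CS401: CS401 black — skip
        CS210→CS420: CS420 black — skip
        CS210→CS450: CS450 is gray → back edge
Back edge closes the cycle CS450 → CS340 → CS470 → CS210 → CS450; its vertices are {CS210, CS340, CS450, CS470}.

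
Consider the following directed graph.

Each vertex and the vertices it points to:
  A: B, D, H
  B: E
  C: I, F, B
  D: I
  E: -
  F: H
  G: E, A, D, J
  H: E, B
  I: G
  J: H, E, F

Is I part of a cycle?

I is on a cycle iff I can reach itself via ≥1 edge.
I → G → D → I — yes.

Yes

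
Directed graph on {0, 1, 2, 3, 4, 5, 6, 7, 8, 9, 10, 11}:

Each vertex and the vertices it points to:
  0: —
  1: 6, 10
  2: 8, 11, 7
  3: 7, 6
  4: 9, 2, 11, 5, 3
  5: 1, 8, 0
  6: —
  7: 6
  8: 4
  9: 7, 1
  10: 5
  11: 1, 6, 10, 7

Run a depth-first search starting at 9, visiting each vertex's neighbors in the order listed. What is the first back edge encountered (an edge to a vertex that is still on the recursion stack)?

5→1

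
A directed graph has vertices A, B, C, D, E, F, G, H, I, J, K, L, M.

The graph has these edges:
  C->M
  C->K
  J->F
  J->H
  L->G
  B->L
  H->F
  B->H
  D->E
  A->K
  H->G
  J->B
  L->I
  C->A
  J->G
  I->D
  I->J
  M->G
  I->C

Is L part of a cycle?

Yes

L is on a cycle iff L can reach itself via ≥1 edge.
L → I → J → B → L — yes.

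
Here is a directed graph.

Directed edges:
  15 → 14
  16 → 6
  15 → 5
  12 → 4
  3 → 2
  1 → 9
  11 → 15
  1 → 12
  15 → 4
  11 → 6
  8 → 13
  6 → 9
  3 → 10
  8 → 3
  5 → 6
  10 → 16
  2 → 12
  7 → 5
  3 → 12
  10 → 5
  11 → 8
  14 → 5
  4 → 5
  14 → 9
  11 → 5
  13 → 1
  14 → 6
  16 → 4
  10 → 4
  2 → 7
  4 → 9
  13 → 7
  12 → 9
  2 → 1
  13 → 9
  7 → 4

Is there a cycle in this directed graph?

No

DFS with white/gray/black marking, starting from 7:
7 gray
  5 gray
    6 gray
      9 gray
      9 black
    6 black
  5 black
  4 gray
    4→5: 5 black — skip
    4→9: 9 black — skip
  4 black
7 black
1 gray
  12 gray
    12→9: 9 black — skip
    12→4: 4 black — skip
  12 black
  1→9: 9 black — skip
1 black
2 gray
  2→1: 1 black — skip
  2→12: 12 black — skip
  2→7: 7 black — skip
2 black
3 gray
  10 gray
    10→4: 4 black — skip
    16 gray
      16→6: 6 black — skip
      16→4: 4 black — skip
    16 black
    10→5: 5 black — skip
  10 black
  3→12: 12 black — skip
  3→2: 2 black — skip
3 black
8 gray
  13 gray
    13→9: 9 black — skip
    13→7: 7 black — skip
    13→1: 1 black — skip
  13 black
  8→3: 3 black — skip
8 black
11 gray
  11→8: 8 black — skip
  15 gray
    15→5: 5 black — skip
    14 gray
      14→5: 5 black — skip
      14→6: 6 black — skip
      14→9: 9 black — skip
    14 black
    15→4: 4 black — skip
  15 black
  11→5: 5 black — skip
  11→6: 6 black — skip
11 black
Every edge goes to a white or black vertex — no back edge, so the graph is acyclic.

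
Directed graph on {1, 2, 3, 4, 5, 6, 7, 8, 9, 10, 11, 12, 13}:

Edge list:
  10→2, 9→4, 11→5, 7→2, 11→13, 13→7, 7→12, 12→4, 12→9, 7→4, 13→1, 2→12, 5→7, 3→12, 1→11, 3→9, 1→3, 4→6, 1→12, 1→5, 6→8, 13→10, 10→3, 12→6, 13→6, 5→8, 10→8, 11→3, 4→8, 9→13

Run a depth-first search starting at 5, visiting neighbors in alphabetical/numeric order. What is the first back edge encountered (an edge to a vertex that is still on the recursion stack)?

DFS from 5 (visiting neighbors in alphabetical/numeric order); mark gray on enter, black on exit:
5 gray
  7 gray
    2 gray
      12 gray
        4 gray
          6 gray
            8 gray
            8 black
          6 black
          4→8: 8 black — skip
        4 black
        12→6: 6 black — skip
        9 gray
          9→4: 4 black — skip
          13 gray
            1 gray
              3 gray
                3→9: 9 is gray → back edge
First back edge: 3 → 9.

3->9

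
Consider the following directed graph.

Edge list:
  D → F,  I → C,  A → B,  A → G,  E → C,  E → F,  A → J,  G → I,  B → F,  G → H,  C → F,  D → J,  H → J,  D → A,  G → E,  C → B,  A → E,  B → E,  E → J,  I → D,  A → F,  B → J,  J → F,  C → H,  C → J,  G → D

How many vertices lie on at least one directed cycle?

7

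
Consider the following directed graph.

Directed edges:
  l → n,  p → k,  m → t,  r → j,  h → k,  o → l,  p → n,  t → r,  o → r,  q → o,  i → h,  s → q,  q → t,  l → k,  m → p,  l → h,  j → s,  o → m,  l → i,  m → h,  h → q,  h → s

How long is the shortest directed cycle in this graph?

For each vertex v, BFS finds the shortest path from v back to v.
The shortest such closed walk is o → m → h → q → o, length 4.

4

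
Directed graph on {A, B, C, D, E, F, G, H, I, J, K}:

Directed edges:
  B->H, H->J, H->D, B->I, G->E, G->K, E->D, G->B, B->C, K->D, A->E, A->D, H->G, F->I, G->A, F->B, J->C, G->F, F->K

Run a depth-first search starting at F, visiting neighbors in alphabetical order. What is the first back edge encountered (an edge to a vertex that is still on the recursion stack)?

G->B

DFS from F (visiting neighbors in alphabetical order); mark gray on enter, black on exit:
F gray
  B gray
    C gray
    C black
    H gray
      D gray
      D black
      G gray
        A gray
          A→D: D black — skip
          E gray
            E→D: D black — skip
          E black
        A black
        G→B: B is gray → back edge
First back edge: G → B.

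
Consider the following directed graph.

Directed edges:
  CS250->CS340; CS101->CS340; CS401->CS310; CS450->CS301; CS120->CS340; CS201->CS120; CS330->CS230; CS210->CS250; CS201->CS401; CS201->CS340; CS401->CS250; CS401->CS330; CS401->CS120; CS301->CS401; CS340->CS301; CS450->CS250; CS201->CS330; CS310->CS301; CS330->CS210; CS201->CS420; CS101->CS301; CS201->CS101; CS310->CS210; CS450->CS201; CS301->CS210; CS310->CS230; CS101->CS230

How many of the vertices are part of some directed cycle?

8

A vertex is on a directed cycle iff it belongs to a strongly connected component of size ≥ 2 (or has a self-loop).
The vertices on cycles are {CS120, CS210, CS250, CS301, CS310, CS330, CS340, CS401} — 8 in total.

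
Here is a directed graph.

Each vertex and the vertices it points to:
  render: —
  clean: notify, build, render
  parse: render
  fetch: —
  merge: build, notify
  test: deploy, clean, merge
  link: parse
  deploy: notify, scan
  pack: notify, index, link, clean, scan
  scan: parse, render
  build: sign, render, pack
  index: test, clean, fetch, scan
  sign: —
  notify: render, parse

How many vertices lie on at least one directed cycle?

A vertex is on a directed cycle iff it belongs to a strongly connected component of size ≥ 2 (or has a self-loop).
The vertices on cycles are {pack, test, build, clean, index, merge} — 6 in total.

6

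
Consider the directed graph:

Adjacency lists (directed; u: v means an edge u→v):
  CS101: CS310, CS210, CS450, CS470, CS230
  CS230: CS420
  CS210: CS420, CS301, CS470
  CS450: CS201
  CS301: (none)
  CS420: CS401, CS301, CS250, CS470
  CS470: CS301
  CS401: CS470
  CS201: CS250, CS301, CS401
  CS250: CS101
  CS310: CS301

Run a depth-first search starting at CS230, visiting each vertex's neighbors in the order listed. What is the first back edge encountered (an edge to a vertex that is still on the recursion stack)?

DFS from CS230 (visiting each vertex's neighbors in the order listed); mark gray on enter, black on exit:
CS230 gray
  CS420 gray
    CS401 gray
      CS470 gray
        CS301 gray
        CS301 black
      CS470 black
    CS401 black
    CS420→CS301: CS301 black — skip
    CS250 gray
      CS101 gray
        CS310 gray
          CS310→CS301: CS301 black — skip
        CS310 black
        CS210 gray
          CS210→CS420: CS420 is gray → back edge
First back edge: CS210 → CS420.

CS210->CS420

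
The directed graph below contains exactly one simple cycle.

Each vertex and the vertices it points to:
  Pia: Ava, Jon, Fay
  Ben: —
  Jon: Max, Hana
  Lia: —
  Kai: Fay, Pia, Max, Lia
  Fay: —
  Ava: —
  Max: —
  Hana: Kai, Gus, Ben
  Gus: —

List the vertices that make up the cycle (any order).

DFS with gray/black marking from Kai:
Kai gray
  Fay gray
  Fay black
  Pia gray
    Ava gray
    Ava black
    Jon gray
      Max gray
      Max black
      Hana gray
        Hana→Kai: Kai is gray → back edge
Back edge closes the cycle Kai → Pia → Jon → Hana → Kai; its vertices are {Jon, Kai, Pia, Hana}.

Jon, Kai, Pia, Hana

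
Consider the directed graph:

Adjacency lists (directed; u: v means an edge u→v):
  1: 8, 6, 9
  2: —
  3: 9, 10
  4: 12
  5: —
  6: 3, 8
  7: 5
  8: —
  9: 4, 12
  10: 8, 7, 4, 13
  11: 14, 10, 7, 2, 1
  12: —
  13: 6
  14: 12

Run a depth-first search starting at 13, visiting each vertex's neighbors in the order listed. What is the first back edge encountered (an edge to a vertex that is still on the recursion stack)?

10->13

DFS from 13 (visiting each vertex's neighbors in the order listed); mark gray on enter, black on exit:
13 gray
  6 gray
    3 gray
      9 gray
        4 gray
          12 gray
          12 black
        4 black
        9→12: 12 black — skip
      9 black
      10 gray
        8 gray
        8 black
        7 gray
          5 gray
          5 black
        7 black
        10→4: 4 black — skip
        10→13: 13 is gray → back edge
First back edge: 10 → 13.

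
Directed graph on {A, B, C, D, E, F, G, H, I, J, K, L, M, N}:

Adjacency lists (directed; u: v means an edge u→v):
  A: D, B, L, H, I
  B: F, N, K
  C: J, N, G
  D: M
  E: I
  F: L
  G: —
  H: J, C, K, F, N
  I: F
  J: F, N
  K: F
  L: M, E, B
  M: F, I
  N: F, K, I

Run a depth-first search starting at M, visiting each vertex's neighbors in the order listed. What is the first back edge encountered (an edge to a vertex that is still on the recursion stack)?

L→M

DFS from M (visiting each vertex's neighbors in the order listed); mark gray on enter, black on exit:
M gray
  F gray
    L gray
      L→M: M is gray → back edge
First back edge: L → M.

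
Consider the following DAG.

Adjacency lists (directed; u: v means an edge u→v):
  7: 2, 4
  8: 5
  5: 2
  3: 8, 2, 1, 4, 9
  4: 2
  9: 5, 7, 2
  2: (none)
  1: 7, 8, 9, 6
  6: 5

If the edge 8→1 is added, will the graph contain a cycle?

Yes

Adding 8→1 creates a cycle iff 1 can already reach 8.
Path from 1: 1 → 8.
So 1 → … → 8 → 1 is a cycle.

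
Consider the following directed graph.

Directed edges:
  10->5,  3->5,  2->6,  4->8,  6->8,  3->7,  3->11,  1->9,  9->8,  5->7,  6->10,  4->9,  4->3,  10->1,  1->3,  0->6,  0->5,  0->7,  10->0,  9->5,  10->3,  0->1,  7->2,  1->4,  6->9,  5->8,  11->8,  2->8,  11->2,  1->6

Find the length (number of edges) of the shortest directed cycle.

3

For each vertex v, BFS finds the shortest path from v back to v.
The shortest such closed walk is 10 → 1 → 6 → 10, length 3.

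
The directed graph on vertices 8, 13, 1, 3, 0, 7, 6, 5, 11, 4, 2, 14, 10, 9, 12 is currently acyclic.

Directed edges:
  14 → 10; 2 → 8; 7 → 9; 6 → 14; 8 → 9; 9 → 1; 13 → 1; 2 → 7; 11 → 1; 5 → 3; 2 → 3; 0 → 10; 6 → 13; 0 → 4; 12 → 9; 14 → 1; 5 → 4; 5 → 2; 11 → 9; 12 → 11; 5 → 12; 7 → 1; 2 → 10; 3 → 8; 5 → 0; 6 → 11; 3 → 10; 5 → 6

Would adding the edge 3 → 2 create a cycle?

Yes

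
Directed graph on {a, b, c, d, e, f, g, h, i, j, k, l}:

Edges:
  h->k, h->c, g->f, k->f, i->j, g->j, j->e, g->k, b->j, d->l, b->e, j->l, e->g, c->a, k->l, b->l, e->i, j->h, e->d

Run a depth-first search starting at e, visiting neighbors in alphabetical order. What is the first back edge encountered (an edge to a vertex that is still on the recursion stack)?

j->e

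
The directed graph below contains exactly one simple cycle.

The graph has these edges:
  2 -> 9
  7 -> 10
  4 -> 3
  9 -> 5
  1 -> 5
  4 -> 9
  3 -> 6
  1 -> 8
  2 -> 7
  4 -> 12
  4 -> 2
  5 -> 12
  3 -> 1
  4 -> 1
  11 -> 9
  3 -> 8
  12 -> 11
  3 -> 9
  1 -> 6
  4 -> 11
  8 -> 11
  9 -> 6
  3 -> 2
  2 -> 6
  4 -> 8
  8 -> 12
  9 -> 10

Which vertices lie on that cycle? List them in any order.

DFS with gray/black marking from 9:
9 gray
  10 gray
  10 black
  5 gray
    12 gray
      11 gray
        11→9: 9 is gray → back edge
Back edge closes the cycle 9 → 5 → 12 → 11 → 9; its vertices are {5, 9, 11, 12}.

5, 9, 11, 12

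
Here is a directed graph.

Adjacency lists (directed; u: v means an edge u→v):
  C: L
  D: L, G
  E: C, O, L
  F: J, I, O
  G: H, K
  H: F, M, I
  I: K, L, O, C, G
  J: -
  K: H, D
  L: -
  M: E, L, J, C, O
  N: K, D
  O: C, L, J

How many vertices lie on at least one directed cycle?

6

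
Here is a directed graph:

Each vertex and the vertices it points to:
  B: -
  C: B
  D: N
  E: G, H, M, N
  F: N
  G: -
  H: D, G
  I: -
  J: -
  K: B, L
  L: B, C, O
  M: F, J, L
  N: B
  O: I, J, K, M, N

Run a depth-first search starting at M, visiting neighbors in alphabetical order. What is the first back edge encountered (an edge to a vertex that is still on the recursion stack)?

DFS from M (visiting neighbors in alphabetical order); mark gray on enter, black on exit:
M gray
  F gray
    N gray
      B gray
      B black
    N black
  F black
  J gray
  J black
  L gray
    L→B: B black — skip
    C gray
      C→B: B black — skip
    C black
    O gray
      I gray
      I black
      O→J: J black — skip
      K gray
        K→B: B black — skip
        K→L: L is gray → back edge
First back edge: K → L.

K→L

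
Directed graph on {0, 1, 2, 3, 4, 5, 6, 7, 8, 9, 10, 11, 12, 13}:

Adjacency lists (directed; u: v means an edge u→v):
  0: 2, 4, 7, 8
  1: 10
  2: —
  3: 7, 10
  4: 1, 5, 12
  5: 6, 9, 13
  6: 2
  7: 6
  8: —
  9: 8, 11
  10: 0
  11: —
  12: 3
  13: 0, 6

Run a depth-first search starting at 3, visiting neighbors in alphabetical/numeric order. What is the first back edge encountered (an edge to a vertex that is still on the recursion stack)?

1→10

DFS from 3 (visiting neighbors in alphabetical/numeric order); mark gray on enter, black on exit:
3 gray
  7 gray
    6 gray
      2 gray
      2 black
    6 black
  7 black
  10 gray
    0 gray
      0→2: 2 black — skip
      4 gray
        1 gray
          1→10: 10 is gray → back edge
First back edge: 1 → 10.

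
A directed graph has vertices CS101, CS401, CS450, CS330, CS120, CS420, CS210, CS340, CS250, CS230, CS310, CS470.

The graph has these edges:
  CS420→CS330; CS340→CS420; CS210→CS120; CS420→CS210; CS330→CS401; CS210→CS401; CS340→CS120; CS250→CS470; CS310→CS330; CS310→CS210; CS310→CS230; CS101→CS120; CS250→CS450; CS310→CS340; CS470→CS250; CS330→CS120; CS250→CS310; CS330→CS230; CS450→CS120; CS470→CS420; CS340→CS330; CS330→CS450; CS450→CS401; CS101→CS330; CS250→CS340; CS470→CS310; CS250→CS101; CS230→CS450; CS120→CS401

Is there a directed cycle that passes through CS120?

No

CS120 lies on a cycle iff there is a path from CS120 back to itself.
Exploring from CS120, it never reaches itself; equivalently, its strongly connected component is a singleton.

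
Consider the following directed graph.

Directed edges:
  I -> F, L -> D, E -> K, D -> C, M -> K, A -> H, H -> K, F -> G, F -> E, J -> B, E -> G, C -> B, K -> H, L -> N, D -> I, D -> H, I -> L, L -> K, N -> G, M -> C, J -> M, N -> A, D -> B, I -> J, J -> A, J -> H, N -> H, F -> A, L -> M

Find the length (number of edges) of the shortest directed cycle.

2

For each vertex v, BFS finds the shortest path from v back to v.
The shortest such closed walk is K → H → K, length 2.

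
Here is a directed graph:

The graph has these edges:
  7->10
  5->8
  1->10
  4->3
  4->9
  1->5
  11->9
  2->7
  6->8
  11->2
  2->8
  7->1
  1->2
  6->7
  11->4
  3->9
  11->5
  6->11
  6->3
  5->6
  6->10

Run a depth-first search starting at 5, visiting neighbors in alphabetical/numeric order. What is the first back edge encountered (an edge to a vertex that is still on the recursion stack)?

2→7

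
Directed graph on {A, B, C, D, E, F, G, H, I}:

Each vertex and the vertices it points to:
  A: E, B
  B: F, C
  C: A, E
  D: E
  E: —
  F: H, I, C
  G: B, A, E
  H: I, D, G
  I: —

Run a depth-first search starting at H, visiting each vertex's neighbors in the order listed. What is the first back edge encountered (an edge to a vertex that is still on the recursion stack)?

F->H

DFS from H (visiting each vertex's neighbors in the order listed); mark gray on enter, black on exit:
H gray
  I gray
  I black
  D gray
    E gray
    E black
  D black
  G gray
    B gray
      F gray
        F→H: H is gray → back edge
First back edge: F → H.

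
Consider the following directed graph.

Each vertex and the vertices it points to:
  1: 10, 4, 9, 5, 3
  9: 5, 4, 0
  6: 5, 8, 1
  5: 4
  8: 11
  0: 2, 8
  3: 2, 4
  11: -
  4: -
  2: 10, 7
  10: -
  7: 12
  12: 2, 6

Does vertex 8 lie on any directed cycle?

No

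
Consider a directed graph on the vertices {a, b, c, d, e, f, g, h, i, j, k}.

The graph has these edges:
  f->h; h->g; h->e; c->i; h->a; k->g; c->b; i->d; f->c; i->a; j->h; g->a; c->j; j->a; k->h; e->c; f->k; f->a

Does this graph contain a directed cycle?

Yes

DFS with white/gray/black marking, starting from i:
i gray
  d gray
  d black
  a gray
  a black
i black
b gray
b black
c gray
  c→i: i black — skip
  c→b: b black — skip
  j gray
    h gray
      e gray
        e→c: c is gray → back edge
Back edge found, so a cycle exists: c → j → h → e → c.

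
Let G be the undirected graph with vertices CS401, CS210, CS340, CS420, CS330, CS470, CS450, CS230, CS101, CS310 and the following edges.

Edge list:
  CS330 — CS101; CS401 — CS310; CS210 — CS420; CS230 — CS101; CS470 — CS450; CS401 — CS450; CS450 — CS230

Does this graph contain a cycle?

DFS, tracking each vertex's parent; an edge to a visited non-parent vertex closes a cycle.
Start from CS101:
visit CS101 (parent –)
  visit CS230 (parent CS101)
    CS230–CS101: parent, skip
    visit CS450 (parent CS230)
      visit CS470 (parent CS450)
        CS470–CS450: parent, skip
      visit CS401 (parent CS450)
        CS401–CS450: parent, skip
        visit CS310 (parent CS401)
          CS310–CS401: parent, skip
      CS450–CS230: parent, skip
  visit CS330 (parent CS101)
    CS330–CS101: parent, skip
visit CS210 (parent –)
  visit CS420 (parent CS210)
    CS420–CS210: parent, skip
visit CS340 (parent –)
No non-parent visited neighbor found — the graph is a forest.

No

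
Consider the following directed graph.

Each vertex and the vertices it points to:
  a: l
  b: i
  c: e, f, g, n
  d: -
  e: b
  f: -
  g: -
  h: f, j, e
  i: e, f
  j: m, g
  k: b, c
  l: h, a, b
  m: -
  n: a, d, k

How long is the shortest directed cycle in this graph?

2

For each vertex v, BFS finds the shortest path from v back to v.
The shortest such closed walk is a → l → a, length 2.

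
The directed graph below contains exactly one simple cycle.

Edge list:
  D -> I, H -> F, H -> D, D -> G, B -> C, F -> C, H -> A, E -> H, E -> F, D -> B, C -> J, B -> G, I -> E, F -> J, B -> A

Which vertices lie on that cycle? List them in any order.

D, E, H, I

DFS with gray/black marking from E:
E gray
  H gray
    D gray
      B gray
        C gray
          J gray
          J black
        C black
        A gray
        A black
        G gray
        G black
      B black
      I gray
        I→E: E is gray → back edge
Back edge closes the cycle E → H → D → I → E; its vertices are {D, E, H, I}.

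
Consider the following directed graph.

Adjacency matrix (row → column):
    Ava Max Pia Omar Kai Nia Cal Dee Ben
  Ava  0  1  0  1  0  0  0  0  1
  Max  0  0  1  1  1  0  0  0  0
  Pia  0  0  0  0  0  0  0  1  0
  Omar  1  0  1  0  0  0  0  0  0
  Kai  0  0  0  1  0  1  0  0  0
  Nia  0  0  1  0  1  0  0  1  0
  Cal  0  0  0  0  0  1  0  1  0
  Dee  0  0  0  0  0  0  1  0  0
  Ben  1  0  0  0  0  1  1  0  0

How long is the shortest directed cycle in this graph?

2

For each vertex v, BFS finds the shortest path from v back to v.
The shortest such closed walk is Ava → Omar → Ava, length 2.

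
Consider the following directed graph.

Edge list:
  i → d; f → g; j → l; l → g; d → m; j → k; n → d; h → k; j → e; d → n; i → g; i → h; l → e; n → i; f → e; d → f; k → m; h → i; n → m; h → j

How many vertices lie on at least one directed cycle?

A vertex is on a directed cycle iff it belongs to a strongly connected component of size ≥ 2 (or has a self-loop).
The vertices on cycles are {d, h, i, n} — 4 in total.

4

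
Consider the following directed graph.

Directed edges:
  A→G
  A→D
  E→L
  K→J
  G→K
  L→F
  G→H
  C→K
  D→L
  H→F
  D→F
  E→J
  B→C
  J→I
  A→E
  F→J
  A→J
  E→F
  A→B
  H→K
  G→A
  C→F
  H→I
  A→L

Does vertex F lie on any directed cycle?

No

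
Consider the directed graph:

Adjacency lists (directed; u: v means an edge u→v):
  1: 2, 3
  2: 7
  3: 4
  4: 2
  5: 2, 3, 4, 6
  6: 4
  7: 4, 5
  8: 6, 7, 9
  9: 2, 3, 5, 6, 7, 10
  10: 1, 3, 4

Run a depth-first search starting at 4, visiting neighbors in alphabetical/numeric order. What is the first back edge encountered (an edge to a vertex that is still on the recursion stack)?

7→4

DFS from 4 (visiting neighbors in alphabetical/numeric order); mark gray on enter, black on exit:
4 gray
  2 gray
    7 gray
      7→4: 4 is gray → back edge
First back edge: 7 → 4.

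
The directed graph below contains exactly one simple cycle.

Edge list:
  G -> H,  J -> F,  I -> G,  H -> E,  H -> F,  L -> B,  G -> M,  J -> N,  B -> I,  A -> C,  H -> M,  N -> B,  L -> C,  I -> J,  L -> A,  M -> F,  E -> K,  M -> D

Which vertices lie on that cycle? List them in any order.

DFS with gray/black marking from B:
B gray
  I gray
    J gray
      N gray
        N→B: B is gray → back edge
Back edge closes the cycle B → I → J → N → B; its vertices are {B, I, J, N}.

B, I, J, N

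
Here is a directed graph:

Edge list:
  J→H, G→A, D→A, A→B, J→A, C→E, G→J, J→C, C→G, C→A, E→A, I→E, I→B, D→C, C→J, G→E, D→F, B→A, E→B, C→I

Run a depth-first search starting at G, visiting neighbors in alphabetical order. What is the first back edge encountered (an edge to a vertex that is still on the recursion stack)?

DFS from G (visiting neighbors in alphabetical order); mark gray on enter, black on exit:
G gray
  A gray
    B gray
      B→A: A is gray → back edge
First back edge: B → A.

B→A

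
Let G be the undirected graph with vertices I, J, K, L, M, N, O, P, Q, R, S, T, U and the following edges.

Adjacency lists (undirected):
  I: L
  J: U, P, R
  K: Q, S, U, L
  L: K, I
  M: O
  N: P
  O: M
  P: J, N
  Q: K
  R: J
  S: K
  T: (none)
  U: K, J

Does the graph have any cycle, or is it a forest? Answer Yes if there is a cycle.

DFS, tracking each vertex's parent; an edge to a visited non-parent vertex closes a cycle.
Start from I:
visit I (parent –)
  visit L (parent I)
    visit K (parent L)
      visit Q (parent K)
        Q–K: parent, skip
      visit S (parent K)
        S–K: parent, skip
      visit U (parent K)
        U–K: parent, skip
        visit J (parent U)
          J–U: parent, skip
          visit P (parent J)
            P–J: parent, skip
            visit N (parent P)
              N–P: parent, skip
          visit R (parent J)
            R–J: parent, skip
      K–L: parent, skip
    L–I: parent, skip
visit M (parent –)
  visit O (parent M)
    O–M: parent, skip
visit T (parent –)
No non-parent visited neighbor found — the graph is a forest.

No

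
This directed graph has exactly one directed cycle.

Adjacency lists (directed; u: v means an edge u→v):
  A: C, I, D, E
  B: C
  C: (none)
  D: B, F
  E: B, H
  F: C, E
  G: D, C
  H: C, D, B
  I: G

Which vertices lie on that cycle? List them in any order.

DFS with gray/black marking from E:
E gray
  B gray
    C gray
    C black
  B black
  H gray
    H→C: C black — skip
    D gray
      D→B: B black — skip
      F gray
        F→C: C black — skip
        F→E: E is gray → back edge
Back edge closes the cycle E → H → D → F → E; its vertices are {D, E, F, H}.

D, E, F, H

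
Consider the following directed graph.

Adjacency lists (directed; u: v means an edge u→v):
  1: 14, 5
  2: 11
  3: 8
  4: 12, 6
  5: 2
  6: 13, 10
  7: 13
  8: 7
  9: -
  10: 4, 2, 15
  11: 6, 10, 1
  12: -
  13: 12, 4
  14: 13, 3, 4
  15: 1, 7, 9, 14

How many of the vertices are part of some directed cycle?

13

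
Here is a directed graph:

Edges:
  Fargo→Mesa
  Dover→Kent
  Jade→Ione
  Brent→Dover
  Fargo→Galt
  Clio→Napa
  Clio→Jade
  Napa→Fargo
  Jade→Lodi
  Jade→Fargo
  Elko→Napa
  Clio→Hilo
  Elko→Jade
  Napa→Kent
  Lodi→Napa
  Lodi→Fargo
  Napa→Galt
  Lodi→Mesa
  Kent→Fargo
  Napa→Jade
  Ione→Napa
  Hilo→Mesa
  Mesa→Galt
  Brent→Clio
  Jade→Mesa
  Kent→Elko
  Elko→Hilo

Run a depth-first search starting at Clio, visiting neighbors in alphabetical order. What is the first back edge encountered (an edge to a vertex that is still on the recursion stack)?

Napa->Jade

DFS from Clio (visiting neighbors in alphabetical order); mark gray on enter, black on exit:
Clio gray
  Hilo gray
    Mesa gray
      Galt gray
      Galt black
    Mesa black
  Hilo black
  Jade gray
    Fargo gray
      Fargo→Galt: Galt black — skip
      Fargo→Mesa: Mesa black — skip
    Fargo black
    Ione gray
      Napa gray
        Napa→Fargo: Fargo black — skip
        Napa→Galt: Galt black — skip
        Napa→Jade: Jade is gray → back edge
First back edge: Napa → Jade.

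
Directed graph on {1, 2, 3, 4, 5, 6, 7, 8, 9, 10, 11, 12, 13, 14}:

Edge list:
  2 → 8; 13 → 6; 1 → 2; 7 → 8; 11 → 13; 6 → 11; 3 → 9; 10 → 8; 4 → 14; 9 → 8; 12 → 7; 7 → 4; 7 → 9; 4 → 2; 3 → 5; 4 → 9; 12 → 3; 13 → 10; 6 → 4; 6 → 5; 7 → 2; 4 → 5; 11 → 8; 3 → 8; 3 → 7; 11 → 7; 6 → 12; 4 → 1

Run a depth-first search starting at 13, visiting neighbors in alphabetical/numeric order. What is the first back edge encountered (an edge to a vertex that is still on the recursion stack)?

11→13

DFS from 13 (visiting neighbors in alphabetical/numeric order); mark gray on enter, black on exit:
13 gray
  6 gray
    4 gray
      1 gray
        2 gray
          8 gray
          8 black
        2 black
      1 black
      4→2: 2 black — skip
      5 gray
      5 black
      9 gray
        9→8: 8 black — skip
      9 black
      14 gray
      14 black
    4 black
    6→5: 5 black — skip
    11 gray
      7 gray
        7→2: 2 black — skip
        7→4: 4 black — skip
        7→8: 8 black — skip
        7→9: 9 black — skip
      7 black
      11→8: 8 black — skip
      11→13: 13 is gray → back edge
First back edge: 11 → 13.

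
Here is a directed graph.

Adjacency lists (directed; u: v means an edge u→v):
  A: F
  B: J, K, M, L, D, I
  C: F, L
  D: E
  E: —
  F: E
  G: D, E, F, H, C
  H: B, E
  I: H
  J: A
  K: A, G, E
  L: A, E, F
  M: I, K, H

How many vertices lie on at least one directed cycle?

A vertex is on a directed cycle iff it belongs to a strongly connected component of size ≥ 2 (or has a self-loop).
The vertices on cycles are {B, G, H, I, K, M} — 6 in total.

6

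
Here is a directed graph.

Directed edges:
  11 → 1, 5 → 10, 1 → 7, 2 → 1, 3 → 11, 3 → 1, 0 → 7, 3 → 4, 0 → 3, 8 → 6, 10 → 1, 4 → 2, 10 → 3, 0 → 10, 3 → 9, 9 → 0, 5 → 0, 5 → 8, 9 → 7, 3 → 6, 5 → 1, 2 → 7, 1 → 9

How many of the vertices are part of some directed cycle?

A vertex is on a directed cycle iff it belongs to a strongly connected component of size ≥ 2 (or has a self-loop).
The vertices on cycles are {0, 1, 2, 3, 4, 9, 10, 11} — 8 in total.

8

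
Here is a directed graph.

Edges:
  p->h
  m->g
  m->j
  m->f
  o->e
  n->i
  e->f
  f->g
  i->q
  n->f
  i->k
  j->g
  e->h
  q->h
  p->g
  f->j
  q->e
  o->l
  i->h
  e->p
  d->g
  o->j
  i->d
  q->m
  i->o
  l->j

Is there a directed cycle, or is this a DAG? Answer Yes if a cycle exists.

No

DFS with white/gray/black marking, starting from o:
o gray
  l gray
    j gray
      g gray
      g black
    j black
  l black
  o→j: j black — skip
  e gray
    h gray
    h black
    f gray
      f→j: j black — skip
      f→g: g black — skip
    f black
    p gray
      p→g: g black — skip
      p→h: h black — skip
    p black
  e black
o black
d gray
  d→g: g black — skip
d black
i gray
  i→h: h black — skip
  i→d: d black — skip
  k gray
  k black
  q gray
    q→h: h black — skip
    q→e: e black — skip
    m gray
      m→f: f black — skip
      m→j: j black — skip
      m→g: g black — skip
    m black
  q black
  i→o: o black — skip
i black
n gray
  n→i: i black — skip
  n→f: f black — skip
n black
Every edge goes to a white or black vertex — no back edge, so the graph is acyclic.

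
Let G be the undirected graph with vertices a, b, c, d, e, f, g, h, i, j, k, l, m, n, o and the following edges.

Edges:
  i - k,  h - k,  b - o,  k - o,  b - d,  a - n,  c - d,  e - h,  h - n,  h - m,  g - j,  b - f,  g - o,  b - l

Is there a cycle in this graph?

No

DFS, tracking each vertex's parent; an edge to a visited non-parent vertex closes a cycle.
Start from d:
visit d (parent –)
  visit b (parent d)
    visit f (parent b)
      f–b: parent, skip
    visit o (parent b)
      visit k (parent o)
        visit h (parent k)
          visit n (parent h)
            n–h: parent, skip
            visit a (parent n)
              a–n: parent, skip
          visit e (parent h)
            e–h: parent, skip
          h–k: parent, skip
          visit m (parent h)
            m–h: parent, skip
        visit i (parent k)
          i–k: parent, skip
        k–o: parent, skip
      visit g (parent o)
        g–o: parent, skip
        visit j (parent g)
          j–g: parent, skip
      o–b: parent, skip
    visit l (parent b)
      l–b: parent, skip
    b–d: parent, skip
  visit c (parent d)
    c–d: parent, skip
No non-parent visited neighbor found — the graph is a forest.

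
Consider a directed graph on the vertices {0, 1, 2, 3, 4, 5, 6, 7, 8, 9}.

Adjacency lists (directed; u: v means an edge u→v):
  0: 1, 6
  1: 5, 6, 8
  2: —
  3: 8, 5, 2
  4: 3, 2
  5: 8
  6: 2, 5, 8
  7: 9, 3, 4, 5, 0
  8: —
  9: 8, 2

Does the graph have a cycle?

DFS with white/gray/black marking, starting from 9:
9 gray
  8 gray
  8 black
  2 gray
  2 black
9 black
0 gray
  1 gray
    5 gray
      5→8: 8 black — skip
    5 black
    6 gray
      6→2: 2 black — skip
      6→5: 5 black — skip
      6→8: 8 black — skip
    6 black
    1→8: 8 black — skip
  1 black
  0→6: 6 black — skip
0 black
3 gray
  3→8: 8 black — skip
  3→5: 5 black — skip
  3→2: 2 black — skip
3 black
4 gray
  4→3: 3 black — skip
  4→2: 2 black — skip
4 black
7 gray
  7→9: 9 black — skip
  7→3: 3 black — skip
  7→4: 4 black — skip
  7→5: 5 black — skip
  7→0: 0 black — skip
7 black
Every edge goes to a white or black vertex — no back edge, so the graph is acyclic.

No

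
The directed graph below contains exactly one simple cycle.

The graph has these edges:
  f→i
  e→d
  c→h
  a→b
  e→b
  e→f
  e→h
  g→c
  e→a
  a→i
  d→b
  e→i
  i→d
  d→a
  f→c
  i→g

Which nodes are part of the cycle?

a, d, i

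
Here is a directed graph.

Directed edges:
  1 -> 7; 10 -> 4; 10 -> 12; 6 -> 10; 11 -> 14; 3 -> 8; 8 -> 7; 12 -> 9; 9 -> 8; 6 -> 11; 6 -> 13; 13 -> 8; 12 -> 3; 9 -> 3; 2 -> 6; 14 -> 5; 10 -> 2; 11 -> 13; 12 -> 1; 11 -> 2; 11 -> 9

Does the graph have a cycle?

Yes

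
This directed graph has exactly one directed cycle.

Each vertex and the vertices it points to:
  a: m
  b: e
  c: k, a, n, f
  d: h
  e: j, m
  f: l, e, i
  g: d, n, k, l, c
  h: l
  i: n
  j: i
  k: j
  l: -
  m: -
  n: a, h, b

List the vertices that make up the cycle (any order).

DFS with gray/black marking from i:
i gray
  n gray
    a gray
      m gray
      m black
    a black
    h gray
      l gray
      l black
    h black
    b gray
      e gray
        j gray
          j→i: i is gray → back edge
Back edge closes the cycle i → n → b → e → j → i; its vertices are {b, e, i, j, n}.

b, e, i, j, n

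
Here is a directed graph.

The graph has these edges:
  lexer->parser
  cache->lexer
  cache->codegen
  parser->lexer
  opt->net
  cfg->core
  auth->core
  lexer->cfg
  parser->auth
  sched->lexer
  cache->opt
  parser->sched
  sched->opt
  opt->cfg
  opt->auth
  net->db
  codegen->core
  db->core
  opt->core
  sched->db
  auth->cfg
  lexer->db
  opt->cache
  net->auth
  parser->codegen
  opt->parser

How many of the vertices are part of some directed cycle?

5

A vertex is on a directed cycle iff it belongs to a strongly connected component of size ≥ 2 (or has a self-loop).
The vertices on cycles are {opt, cache, lexer, sched, parser} — 5 in total.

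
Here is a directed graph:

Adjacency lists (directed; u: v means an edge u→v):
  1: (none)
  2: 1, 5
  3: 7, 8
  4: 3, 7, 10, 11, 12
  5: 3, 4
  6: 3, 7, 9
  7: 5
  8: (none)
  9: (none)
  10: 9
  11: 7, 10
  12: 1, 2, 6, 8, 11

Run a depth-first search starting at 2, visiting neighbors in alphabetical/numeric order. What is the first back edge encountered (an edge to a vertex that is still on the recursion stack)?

DFS from 2 (visiting neighbors in alphabetical/numeric order); mark gray on enter, black on exit:
2 gray
  1 gray
  1 black
  5 gray
    3 gray
      7 gray
        7→5: 5 is gray → back edge
First back edge: 7 → 5.

7->5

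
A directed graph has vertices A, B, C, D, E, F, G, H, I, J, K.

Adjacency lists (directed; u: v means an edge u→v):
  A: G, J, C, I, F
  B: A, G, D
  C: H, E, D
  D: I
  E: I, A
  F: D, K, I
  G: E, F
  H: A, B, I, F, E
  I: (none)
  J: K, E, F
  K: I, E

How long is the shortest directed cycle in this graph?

3

For each vertex v, BFS finds the shortest path from v back to v.
The shortest such closed walk is H → A → C → H, length 3.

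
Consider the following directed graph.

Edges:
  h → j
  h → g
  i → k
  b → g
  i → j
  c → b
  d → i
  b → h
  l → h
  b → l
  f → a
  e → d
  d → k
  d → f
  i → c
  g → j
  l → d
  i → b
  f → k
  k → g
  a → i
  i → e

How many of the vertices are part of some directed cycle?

8

A vertex is on a directed cycle iff it belongs to a strongly connected component of size ≥ 2 (or has a self-loop).
The vertices on cycles are {a, b, c, d, e, f, i, l} — 8 in total.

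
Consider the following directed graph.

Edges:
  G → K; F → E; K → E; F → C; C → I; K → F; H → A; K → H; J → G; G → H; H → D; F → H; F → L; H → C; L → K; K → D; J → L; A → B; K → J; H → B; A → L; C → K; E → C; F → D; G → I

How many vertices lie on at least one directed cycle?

A vertex is on a directed cycle iff it belongs to a strongly connected component of size ≥ 2 (or has a self-loop).
The vertices on cycles are {A, C, E, F, G, H, J, K, L} — 9 in total.

9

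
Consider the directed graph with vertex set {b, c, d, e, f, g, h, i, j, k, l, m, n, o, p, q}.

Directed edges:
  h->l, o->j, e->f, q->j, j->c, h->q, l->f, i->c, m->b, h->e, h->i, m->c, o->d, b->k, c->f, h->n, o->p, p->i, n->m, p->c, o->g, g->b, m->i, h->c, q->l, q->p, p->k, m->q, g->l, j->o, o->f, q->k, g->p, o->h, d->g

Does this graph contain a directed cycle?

DFS with white/gray/black marking, starting from e:
e gray
  f gray
  f black
e black
b gray
  k gray
  k black
b black
c gray
  c→f: f black — skip
c black
d gray
  g gray
    p gray
      i gray
        i→c: c black — skip
      i black
      p→k: k black — skip
      p→c: c black — skip
    p black
    l gray
      l→f: f black — skip
    l black
    g→b: b black — skip
  g black
d black
h gray
  h→e: e black — skip
  h→c: c black — skip
  h→i: i black — skip
  h→l: l black — skip
  n gray
    m gray
      m→i: i black — skip
      q gray
        j gray
          j→c: c black — skip
          o gray
            o→g: g black — skip
            o→p: p black — skip
            o→d: d black — skip
            o→j: j is gray → back edge
Back edge found, so a cycle exists: j → o → j.

Yes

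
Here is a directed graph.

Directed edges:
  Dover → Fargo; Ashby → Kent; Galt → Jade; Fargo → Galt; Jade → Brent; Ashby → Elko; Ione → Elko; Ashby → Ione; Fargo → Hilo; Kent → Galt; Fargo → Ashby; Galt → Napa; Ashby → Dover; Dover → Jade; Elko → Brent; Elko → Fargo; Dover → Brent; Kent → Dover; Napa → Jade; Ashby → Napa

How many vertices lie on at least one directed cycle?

6

A vertex is on a directed cycle iff it belongs to a strongly connected component of size ≥ 2 (or has a self-loop).
The vertices on cycles are {Elko, Ione, Kent, Ashby, Dover, Fargo} — 6 in total.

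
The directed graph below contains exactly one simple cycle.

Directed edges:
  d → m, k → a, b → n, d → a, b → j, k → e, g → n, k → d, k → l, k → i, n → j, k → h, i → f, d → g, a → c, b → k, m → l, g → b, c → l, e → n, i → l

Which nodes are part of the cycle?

DFS with gray/black marking from k:
k gray
  a gray
    c gray
      l gray
      l black
    c black
  a black
  h gray
  h black
  d gray
    g gray
      b gray
        b→k: k is gray → back edge
Back edge closes the cycle k → d → g → b → k; its vertices are {b, d, g, k}.

b, d, g, k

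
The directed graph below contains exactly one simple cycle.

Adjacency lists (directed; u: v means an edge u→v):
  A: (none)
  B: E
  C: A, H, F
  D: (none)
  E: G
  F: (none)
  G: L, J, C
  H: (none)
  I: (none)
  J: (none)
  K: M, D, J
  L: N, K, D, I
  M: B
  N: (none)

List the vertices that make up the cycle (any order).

DFS with gray/black marking from G:
G gray
  L gray
    N gray
    N black
    K gray
      M gray
        B gray
          E gray
            E→G: G is gray → back edge
Back edge closes the cycle G → L → K → M → B → E → G; its vertices are {B, E, G, K, L, M}.

B, E, G, K, L, M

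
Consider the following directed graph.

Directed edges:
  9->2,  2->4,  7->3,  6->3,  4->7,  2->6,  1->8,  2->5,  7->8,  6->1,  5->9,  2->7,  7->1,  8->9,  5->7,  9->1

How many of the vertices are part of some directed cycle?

A vertex is on a directed cycle iff it belongs to a strongly connected component of size ≥ 2 (or has a self-loop).
The vertices on cycles are {1, 2, 4, 5, 6, 7, 8, 9} — 8 in total.

8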